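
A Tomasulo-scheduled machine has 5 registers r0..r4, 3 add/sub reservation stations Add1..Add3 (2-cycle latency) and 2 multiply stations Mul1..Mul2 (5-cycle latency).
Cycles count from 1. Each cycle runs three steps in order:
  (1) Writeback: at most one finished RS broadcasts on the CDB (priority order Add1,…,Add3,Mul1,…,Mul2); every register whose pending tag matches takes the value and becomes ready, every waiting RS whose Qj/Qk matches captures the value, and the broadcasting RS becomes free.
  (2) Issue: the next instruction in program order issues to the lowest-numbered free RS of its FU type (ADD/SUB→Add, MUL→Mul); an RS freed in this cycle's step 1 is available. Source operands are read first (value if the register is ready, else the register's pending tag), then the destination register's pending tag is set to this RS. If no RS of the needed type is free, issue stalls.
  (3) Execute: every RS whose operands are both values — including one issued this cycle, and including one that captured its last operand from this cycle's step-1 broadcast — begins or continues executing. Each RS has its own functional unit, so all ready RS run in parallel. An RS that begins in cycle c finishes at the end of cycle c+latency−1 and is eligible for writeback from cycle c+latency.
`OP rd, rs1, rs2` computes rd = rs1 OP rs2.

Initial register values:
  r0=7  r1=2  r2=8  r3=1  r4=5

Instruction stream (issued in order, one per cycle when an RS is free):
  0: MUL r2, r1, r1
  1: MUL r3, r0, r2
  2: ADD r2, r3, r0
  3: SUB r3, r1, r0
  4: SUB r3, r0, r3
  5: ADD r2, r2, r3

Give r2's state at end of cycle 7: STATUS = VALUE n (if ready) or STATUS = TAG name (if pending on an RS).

c1: issue MUL r2<-Mul1 | r0:7,r1:2,r2:Mul1,r3:1,r4:5
c2: issue MUL r3<-Mul2 | r0:7,r1:2,r2:Mul1,r3:Mul2,r4:5
c3: issue ADD r2<-Add1 | r0:7,r1:2,r2:Add1,r3:Mul2,r4:5
c4: issue SUB r3<-Add2 | r0:7,r1:2,r2:Add1,r3:Add2,r4:5
c5: issue SUB r3<-Add3 | r0:7,r1:2,r2:Add1,r3:Add3,r4:5
c6: CDB Add2=-5; issue ADD r2<-Add2 | r0:7,r1:2,r2:Add2,r3:Add3,r4:5
c7: CDB Mul1=4 | r0:7,r1:2,r2:Add2,r3:Add3,r4:5

STATUS = TAG Add2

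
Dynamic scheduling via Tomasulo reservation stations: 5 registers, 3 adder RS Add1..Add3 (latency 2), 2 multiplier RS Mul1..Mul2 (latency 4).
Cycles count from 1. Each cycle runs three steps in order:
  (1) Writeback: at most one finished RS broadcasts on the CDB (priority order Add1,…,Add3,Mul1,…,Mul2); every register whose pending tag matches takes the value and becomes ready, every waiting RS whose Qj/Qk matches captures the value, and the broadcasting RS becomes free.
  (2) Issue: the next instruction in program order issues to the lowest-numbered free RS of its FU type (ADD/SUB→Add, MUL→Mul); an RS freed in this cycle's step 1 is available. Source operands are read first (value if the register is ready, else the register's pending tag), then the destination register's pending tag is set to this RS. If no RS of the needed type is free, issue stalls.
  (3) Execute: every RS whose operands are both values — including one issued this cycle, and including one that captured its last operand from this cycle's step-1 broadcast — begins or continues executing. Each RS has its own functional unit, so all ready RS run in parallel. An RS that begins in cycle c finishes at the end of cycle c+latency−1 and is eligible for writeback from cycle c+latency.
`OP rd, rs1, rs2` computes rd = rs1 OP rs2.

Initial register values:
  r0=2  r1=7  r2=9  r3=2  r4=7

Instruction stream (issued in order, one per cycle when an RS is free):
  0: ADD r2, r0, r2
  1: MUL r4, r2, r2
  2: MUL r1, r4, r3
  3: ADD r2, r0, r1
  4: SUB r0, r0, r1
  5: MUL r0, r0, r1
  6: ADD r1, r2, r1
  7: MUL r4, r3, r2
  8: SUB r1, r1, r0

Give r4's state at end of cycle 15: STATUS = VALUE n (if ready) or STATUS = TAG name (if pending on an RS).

STATUS = TAG Mul2

  c1: issue ADD r2<-Add1  regs: r0:2,r1:7,r2:Add1,r3:2,r4:7
  c2: issue MUL r4<-Mul1  regs: r0:2,r1:7,r2:Add1,r3:2,r4:Mul1
  c3: CDB Add1=11; issue MUL r1<-Mul2  regs: r0:2,r1:Mul2,r2:11,r3:2,r4:Mul1
  c4: issue ADD r2<-Add1  regs: r0:2,r1:Mul2,r2:Add1,r3:2,r4:Mul1
  c5: issue SUB r0<-Add2  regs: r0:Add2,r1:Mul2,r2:Add1,r3:2,r4:Mul1
  c6: stall  regs: r0:Add2,r1:Mul2,r2:Add1,r3:2,r4:Mul1
  c7: CDB Mul1=121; issue MUL r0<-Mul1  regs: r0:Mul1,r1:Mul2,r2:Add1,r3:2,r4:121
  c8: issue ADD r1<-Add3  regs: r0:Mul1,r1:Add3,r2:Add1,r3:2,r4:121
  c9: stall  regs: r0:Mul1,r1:Add3,r2:Add1,r3:2,r4:121
  c10: stall  regs: r0:Mul1,r1:Add3,r2:Add1,r3:2,r4:121
  c11: CDB Mul2=242; issue MUL r4<-Mul2  regs: r0:Mul1,r1:Add3,r2:Add1,r3:2,r4:Mul2
  c12: stall  regs: r0:Mul1,r1:Add3,r2:Add1,r3:2,r4:Mul2
  c13: CDB Add1=244; issue SUB r1<-Add1  regs: r0:Mul1,r1:Add1,r2:244,r3:2,r4:Mul2
  c14: CDB Add2=-240  regs: r0:Mul1,r1:Add1,r2:244,r3:2,r4:Mul2
  c15: CDB Add3=486  regs: r0:Mul1,r1:Add1,r2:244,r3:2,r4:Mul2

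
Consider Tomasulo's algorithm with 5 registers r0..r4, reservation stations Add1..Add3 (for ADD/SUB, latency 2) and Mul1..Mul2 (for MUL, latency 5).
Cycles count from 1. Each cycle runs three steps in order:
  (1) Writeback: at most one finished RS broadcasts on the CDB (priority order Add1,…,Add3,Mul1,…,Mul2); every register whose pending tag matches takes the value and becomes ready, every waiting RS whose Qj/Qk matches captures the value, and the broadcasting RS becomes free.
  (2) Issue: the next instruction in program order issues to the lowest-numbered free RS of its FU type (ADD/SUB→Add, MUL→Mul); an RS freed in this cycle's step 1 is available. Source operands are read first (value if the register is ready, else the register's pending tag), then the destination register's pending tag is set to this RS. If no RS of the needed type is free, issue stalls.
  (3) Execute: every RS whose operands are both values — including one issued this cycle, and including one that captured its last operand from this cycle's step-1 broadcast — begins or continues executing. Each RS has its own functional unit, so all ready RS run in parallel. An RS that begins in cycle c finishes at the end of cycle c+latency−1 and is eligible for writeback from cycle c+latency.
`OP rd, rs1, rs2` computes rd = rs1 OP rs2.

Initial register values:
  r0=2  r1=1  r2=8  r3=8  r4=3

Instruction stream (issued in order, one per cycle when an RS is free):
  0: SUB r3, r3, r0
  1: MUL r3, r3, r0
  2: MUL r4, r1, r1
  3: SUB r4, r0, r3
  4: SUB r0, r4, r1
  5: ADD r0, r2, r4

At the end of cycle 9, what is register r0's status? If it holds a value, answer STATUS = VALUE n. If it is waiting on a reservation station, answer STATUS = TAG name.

STATUS = TAG Add3

  c1: issue SUB r3<-Add1  regs: r0:2,r1:1,r2:8,r3:Add1,r4:3
  c2: issue MUL r3<-Mul1  regs: r0:2,r1:1,r2:8,r3:Mul1,r4:3
  c3: CDB Add1=6; issue MUL r4<-Mul2  regs: r0:2,r1:1,r2:8,r3:Mul1,r4:Mul2
  c4: issue SUB r4<-Add1  regs: r0:2,r1:1,r2:8,r3:Mul1,r4:Add1
  c5: issue SUB r0<-Add2  regs: r0:Add2,r1:1,r2:8,r3:Mul1,r4:Add1
  c6: issue ADD r0<-Add3  regs: r0:Add3,r1:1,r2:8,r3:Mul1,r4:Add1
  c7: -  regs: r0:Add3,r1:1,r2:8,r3:Mul1,r4:Add1
  c8: CDB Mul1=12  regs: r0:Add3,r1:1,r2:8,r3:12,r4:Add1
  c9: CDB Mul2=1  regs: r0:Add3,r1:1,r2:8,r3:12,r4:Add1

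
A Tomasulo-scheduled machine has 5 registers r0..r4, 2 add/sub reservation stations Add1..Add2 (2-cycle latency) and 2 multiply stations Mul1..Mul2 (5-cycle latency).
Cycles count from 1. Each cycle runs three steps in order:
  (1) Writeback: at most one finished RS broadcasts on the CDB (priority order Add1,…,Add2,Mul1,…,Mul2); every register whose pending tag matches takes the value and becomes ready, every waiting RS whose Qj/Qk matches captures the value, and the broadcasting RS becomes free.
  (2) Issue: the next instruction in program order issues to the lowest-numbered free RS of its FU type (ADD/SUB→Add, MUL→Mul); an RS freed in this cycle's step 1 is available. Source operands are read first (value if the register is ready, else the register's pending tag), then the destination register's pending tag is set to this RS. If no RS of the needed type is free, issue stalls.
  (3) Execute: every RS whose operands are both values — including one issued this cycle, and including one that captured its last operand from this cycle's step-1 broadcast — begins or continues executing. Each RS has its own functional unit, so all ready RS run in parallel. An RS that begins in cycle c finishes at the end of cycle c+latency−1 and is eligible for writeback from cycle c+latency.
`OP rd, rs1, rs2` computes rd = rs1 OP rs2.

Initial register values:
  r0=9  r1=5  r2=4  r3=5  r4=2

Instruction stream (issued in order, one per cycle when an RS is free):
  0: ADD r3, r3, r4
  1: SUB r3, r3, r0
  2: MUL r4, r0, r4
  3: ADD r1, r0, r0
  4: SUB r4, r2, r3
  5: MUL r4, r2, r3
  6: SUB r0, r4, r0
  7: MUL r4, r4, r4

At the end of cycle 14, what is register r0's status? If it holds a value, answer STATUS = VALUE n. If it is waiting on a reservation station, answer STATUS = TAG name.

cycle 1: issue ADD r3<-Add1 // r0:9,r1:5,r2:4,r3:Add1,r4:2
cycle 2: issue SUB r3<-Add2 // r0:9,r1:5,r2:4,r3:Add2,r4:2
cycle 3: CDB Add1=7; issue MUL r4<-Mul1 // r0:9,r1:5,r2:4,r3:Add2,r4:Mul1
cycle 4: issue ADD r1<-Add1 // r0:9,r1:Add1,r2:4,r3:Add2,r4:Mul1
cycle 5: CDB Add2=-2; issue SUB r4<-Add2 // r0:9,r1:Add1,r2:4,r3:-2,r4:Add2
cycle 6: CDB Add1=18; issue MUL r4<-Mul2 // r0:9,r1:18,r2:4,r3:-2,r4:Mul2
cycle 7: CDB Add2=6; issue SUB r0<-Add1 // r0:Add1,r1:18,r2:4,r3:-2,r4:Mul2
cycle 8: CDB Mul1=18; issue MUL r4<-Mul1 // r0:Add1,r1:18,r2:4,r3:-2,r4:Mul1
cycle 9: - // r0:Add1,r1:18,r2:4,r3:-2,r4:Mul1
cycle 10: - // r0:Add1,r1:18,r2:4,r3:-2,r4:Mul1
cycle 11: CDB Mul2=-8 // r0:Add1,r1:18,r2:4,r3:-2,r4:Mul1
cycle 12: - // r0:Add1,r1:18,r2:4,r3:-2,r4:Mul1
cycle 13: CDB Add1=-17 // r0:-17,r1:18,r2:4,r3:-2,r4:Mul1
cycle 14: - // r0:-17,r1:18,r2:4,r3:-2,r4:Mul1

STATUS = VALUE -17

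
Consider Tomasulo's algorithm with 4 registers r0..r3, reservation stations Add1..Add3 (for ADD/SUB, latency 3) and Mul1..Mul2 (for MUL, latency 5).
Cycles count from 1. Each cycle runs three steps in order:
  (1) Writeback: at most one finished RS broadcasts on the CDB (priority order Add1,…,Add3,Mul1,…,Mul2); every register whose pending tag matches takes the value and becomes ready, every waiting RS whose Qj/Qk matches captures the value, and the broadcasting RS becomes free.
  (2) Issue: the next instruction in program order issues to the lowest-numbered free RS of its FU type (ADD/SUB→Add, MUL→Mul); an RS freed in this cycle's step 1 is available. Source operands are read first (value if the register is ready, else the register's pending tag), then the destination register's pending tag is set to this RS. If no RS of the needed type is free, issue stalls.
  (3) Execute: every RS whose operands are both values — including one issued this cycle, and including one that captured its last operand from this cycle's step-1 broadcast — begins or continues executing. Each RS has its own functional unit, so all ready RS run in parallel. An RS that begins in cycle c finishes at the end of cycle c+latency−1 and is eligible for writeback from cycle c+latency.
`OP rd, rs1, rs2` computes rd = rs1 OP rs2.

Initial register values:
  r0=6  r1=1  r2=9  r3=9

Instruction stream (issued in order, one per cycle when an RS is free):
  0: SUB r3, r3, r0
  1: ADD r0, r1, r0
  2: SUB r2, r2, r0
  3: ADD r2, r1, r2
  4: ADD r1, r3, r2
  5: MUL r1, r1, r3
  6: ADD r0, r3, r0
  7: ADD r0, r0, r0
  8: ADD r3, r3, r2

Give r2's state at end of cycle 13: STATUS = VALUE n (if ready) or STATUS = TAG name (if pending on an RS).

cycle 1: issue SUB r3<-Add1 // r0:6,r1:1,r2:9,r3:Add1
cycle 2: issue ADD r0<-Add2 // r0:Add2,r1:1,r2:9,r3:Add1
cycle 3: issue SUB r2<-Add3 // r0:Add2,r1:1,r2:Add3,r3:Add1
cycle 4: CDB Add1=3; issue ADD r2<-Add1 // r0:Add2,r1:1,r2:Add1,r3:3
cycle 5: CDB Add2=7; issue ADD r1<-Add2 // r0:7,r1:Add2,r2:Add1,r3:3
cycle 6: issue MUL r1<-Mul1 // r0:7,r1:Mul1,r2:Add1,r3:3
cycle 7: stall // r0:7,r1:Mul1,r2:Add1,r3:3
cycle 8: CDB Add3=2; issue ADD r0<-Add3 // r0:Add3,r1:Mul1,r2:Add1,r3:3
cycle 9: stall // r0:Add3,r1:Mul1,r2:Add1,r3:3
cycle 10: stall // r0:Add3,r1:Mul1,r2:Add1,r3:3
cycle 11: CDB Add1=3; issue ADD r0<-Add1 // r0:Add1,r1:Mul1,r2:3,r3:3
cycle 12: CDB Add3=10; issue ADD r3<-Add3 // r0:Add1,r1:Mul1,r2:3,r3:Add3
cycle 13: - // r0:Add1,r1:Mul1,r2:3,r3:Add3

STATUS = VALUE 3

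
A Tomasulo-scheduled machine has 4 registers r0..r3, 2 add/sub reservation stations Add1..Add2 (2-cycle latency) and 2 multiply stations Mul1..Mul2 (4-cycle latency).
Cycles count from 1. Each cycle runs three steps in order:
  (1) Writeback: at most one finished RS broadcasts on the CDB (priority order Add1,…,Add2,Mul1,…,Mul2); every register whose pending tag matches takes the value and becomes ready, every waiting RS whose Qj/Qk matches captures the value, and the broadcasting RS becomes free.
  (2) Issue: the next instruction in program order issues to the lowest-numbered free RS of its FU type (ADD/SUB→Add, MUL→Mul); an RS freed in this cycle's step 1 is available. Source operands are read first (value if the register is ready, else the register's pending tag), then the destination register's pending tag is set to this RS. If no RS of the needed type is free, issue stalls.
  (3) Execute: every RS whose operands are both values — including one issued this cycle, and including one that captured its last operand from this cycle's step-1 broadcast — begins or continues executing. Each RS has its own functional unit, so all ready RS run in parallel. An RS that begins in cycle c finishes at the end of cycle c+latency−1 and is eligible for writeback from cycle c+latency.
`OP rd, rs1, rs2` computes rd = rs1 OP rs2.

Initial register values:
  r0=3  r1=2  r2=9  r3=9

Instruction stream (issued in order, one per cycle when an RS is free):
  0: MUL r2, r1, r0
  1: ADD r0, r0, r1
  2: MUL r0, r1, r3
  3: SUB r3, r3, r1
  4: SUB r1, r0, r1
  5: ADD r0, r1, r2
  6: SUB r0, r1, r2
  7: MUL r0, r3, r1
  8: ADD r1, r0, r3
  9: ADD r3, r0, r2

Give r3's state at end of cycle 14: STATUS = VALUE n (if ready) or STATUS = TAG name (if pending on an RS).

STATUS = TAG Add2

cycle 1: issue MUL r2<-Mul1 // r0:3,r1:2,r2:Mul1,r3:9
cycle 2: issue ADD r0<-Add1 // r0:Add1,r1:2,r2:Mul1,r3:9
cycle 3: issue MUL r0<-Mul2 // r0:Mul2,r1:2,r2:Mul1,r3:9
cycle 4: CDB Add1=5; issue SUB r3<-Add1 // r0:Mul2,r1:2,r2:Mul1,r3:Add1
cycle 5: CDB Mul1=6; issue SUB r1<-Add2 // r0:Mul2,r1:Add2,r2:6,r3:Add1
cycle 6: CDB Add1=7; issue ADD r0<-Add1 // r0:Add1,r1:Add2,r2:6,r3:7
cycle 7: CDB Mul2=18; stall // r0:Add1,r1:Add2,r2:6,r3:7
cycle 8: stall // r0:Add1,r1:Add2,r2:6,r3:7
cycle 9: CDB Add2=16; issue SUB r0<-Add2 // r0:Add2,r1:16,r2:6,r3:7
cycle 10: issue MUL r0<-Mul1 // r0:Mul1,r1:16,r2:6,r3:7
cycle 11: CDB Add1=22; issue ADD r1<-Add1 // r0:Mul1,r1:Add1,r2:6,r3:7
cycle 12: CDB Add2=10; issue ADD r3<-Add2 // r0:Mul1,r1:Add1,r2:6,r3:Add2
cycle 13: - // r0:Mul1,r1:Add1,r2:6,r3:Add2
cycle 14: CDB Mul1=112 // r0:112,r1:Add1,r2:6,r3:Add2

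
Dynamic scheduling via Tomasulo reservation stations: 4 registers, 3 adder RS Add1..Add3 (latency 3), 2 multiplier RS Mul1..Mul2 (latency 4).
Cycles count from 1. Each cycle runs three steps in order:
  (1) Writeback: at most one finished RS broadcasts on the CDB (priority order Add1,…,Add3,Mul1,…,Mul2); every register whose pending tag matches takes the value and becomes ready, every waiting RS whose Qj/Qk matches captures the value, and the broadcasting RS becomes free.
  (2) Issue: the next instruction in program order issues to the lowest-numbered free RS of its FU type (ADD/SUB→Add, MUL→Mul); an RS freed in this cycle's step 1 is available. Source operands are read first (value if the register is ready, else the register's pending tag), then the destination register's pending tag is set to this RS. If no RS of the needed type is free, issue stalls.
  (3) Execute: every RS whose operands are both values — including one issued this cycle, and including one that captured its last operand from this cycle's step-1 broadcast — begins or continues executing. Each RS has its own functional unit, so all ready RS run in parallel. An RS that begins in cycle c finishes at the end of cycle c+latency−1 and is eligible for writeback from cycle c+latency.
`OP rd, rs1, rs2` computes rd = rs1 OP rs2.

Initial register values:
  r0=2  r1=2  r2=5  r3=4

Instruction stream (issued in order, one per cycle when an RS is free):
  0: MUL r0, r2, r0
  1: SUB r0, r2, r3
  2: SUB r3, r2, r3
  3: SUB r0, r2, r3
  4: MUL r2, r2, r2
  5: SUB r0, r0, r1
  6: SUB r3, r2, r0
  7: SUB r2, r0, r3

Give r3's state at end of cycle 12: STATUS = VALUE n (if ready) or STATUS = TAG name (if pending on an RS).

STATUS = TAG Add2

c1: issue MUL r0<-Mul1 | r0:Mul1,r1:2,r2:5,r3:4
c2: issue SUB r0<-Add1 | r0:Add1,r1:2,r2:5,r3:4
c3: issue SUB r3<-Add2 | r0:Add1,r1:2,r2:5,r3:Add2
c4: issue SUB r0<-Add3 | r0:Add3,r1:2,r2:5,r3:Add2
c5: CDB Add1=1; issue MUL r2<-Mul2 | r0:Add3,r1:2,r2:Mul2,r3:Add2
c6: CDB Add2=1; issue SUB r0<-Add1 | r0:Add1,r1:2,r2:Mul2,r3:1
c7: CDB Mul1=10; issue SUB r3<-Add2 | r0:Add1,r1:2,r2:Mul2,r3:Add2
c8: stall | r0:Add1,r1:2,r2:Mul2,r3:Add2
c9: CDB Add3=4; issue SUB r2<-Add3 | r0:Add1,r1:2,r2:Add3,r3:Add2
c10: CDB Mul2=25 | r0:Add1,r1:2,r2:Add3,r3:Add2
c11: - | r0:Add1,r1:2,r2:Add3,r3:Add2
c12: CDB Add1=2 | r0:2,r1:2,r2:Add3,r3:Add2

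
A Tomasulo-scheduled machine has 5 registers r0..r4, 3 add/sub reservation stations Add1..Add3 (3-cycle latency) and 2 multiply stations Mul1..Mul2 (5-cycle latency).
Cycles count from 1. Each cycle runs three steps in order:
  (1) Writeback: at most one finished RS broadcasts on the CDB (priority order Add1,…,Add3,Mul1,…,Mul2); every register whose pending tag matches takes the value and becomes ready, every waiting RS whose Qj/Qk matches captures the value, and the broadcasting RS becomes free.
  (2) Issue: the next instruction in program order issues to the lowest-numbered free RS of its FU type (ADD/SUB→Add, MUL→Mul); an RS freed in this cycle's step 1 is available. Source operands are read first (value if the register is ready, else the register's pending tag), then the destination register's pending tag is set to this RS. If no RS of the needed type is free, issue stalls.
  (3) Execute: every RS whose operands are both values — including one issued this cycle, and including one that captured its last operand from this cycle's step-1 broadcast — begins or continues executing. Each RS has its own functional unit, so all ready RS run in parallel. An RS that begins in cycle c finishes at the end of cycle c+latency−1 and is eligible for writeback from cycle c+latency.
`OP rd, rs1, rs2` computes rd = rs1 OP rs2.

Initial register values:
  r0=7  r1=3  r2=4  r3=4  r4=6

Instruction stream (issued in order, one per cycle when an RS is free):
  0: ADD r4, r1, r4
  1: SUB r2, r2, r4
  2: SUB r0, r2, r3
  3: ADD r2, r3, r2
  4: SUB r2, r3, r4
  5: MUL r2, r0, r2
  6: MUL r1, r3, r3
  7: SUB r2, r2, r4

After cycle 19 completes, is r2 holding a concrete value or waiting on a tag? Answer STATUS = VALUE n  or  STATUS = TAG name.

STATUS = TAG Add1

c1: issue ADD r4<-Add1 | r0:7,r1:3,r2:4,r3:4,r4:Add1
c2: issue SUB r2<-Add2 | r0:7,r1:3,r2:Add2,r3:4,r4:Add1
c3: issue SUB r0<-Add3 | r0:Add3,r1:3,r2:Add2,r3:4,r4:Add1
c4: CDB Add1=9; issue ADD r2<-Add1 | r0:Add3,r1:3,r2:Add1,r3:4,r4:9
c5: stall | r0:Add3,r1:3,r2:Add1,r3:4,r4:9
c6: stall | r0:Add3,r1:3,r2:Add1,r3:4,r4:9
c7: CDB Add2=-5; issue SUB r2<-Add2 | r0:Add3,r1:3,r2:Add2,r3:4,r4:9
c8: issue MUL r2<-Mul1 | r0:Add3,r1:3,r2:Mul1,r3:4,r4:9
c9: issue MUL r1<-Mul2 | r0:Add3,r1:Mul2,r2:Mul1,r3:4,r4:9
c10: CDB Add1=-1; issue SUB r2<-Add1 | r0:Add3,r1:Mul2,r2:Add1,r3:4,r4:9
c11: CDB Add2=-5 | r0:Add3,r1:Mul2,r2:Add1,r3:4,r4:9
c12: CDB Add3=-9 | r0:-9,r1:Mul2,r2:Add1,r3:4,r4:9
c13: - | r0:-9,r1:Mul2,r2:Add1,r3:4,r4:9
c14: CDB Mul2=16 | r0:-9,r1:16,r2:Add1,r3:4,r4:9
c15: - | r0:-9,r1:16,r2:Add1,r3:4,r4:9
c16: - | r0:-9,r1:16,r2:Add1,r3:4,r4:9
c17: CDB Mul1=45 | r0:-9,r1:16,r2:Add1,r3:4,r4:9
c18: - | r0:-9,r1:16,r2:Add1,r3:4,r4:9
c19: - | r0:-9,r1:16,r2:Add1,r3:4,r4:9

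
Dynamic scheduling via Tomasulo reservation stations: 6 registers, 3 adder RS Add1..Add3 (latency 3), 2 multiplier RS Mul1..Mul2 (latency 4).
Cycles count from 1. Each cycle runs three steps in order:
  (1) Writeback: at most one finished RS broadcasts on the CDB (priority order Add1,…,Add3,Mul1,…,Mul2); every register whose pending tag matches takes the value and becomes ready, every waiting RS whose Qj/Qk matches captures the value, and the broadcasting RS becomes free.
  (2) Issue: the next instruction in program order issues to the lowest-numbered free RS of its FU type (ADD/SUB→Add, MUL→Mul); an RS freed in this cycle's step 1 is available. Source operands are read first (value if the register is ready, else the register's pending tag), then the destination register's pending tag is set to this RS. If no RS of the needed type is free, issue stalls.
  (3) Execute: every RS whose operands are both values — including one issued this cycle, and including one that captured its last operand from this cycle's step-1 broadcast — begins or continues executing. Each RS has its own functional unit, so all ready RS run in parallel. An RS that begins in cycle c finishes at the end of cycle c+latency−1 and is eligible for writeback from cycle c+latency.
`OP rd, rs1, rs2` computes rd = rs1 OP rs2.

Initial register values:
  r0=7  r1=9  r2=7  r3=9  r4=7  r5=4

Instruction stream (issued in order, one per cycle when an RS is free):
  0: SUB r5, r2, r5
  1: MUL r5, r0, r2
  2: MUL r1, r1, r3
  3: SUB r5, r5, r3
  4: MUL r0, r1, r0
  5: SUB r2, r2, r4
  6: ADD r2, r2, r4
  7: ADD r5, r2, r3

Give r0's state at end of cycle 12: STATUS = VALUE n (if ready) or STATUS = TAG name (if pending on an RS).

STATUS = VALUE 567

cycle 1: issue SUB r5<-Add1 // r0:7,r1:9,r2:7,r3:9,r4:7,r5:Add1
cycle 2: issue MUL r5<-Mul1 // r0:7,r1:9,r2:7,r3:9,r4:7,r5:Mul1
cycle 3: issue MUL r1<-Mul2 // r0:7,r1:Mul2,r2:7,r3:9,r4:7,r5:Mul1
cycle 4: CDB Add1=3; issue SUB r5<-Add1 // r0:7,r1:Mul2,r2:7,r3:9,r4:7,r5:Add1
cycle 5: stall // r0:7,r1:Mul2,r2:7,r3:9,r4:7,r5:Add1
cycle 6: CDB Mul1=49; issue MUL r0<-Mul1 // r0:Mul1,r1:Mul2,r2:7,r3:9,r4:7,r5:Add1
cycle 7: CDB Mul2=81; issue SUB r2<-Add2 // r0:Mul1,r1:81,r2:Add2,r3:9,r4:7,r5:Add1
cycle 8: issue ADD r2<-Add3 // r0:Mul1,r1:81,r2:Add3,r3:9,r4:7,r5:Add1
cycle 9: CDB Add1=40; issue ADD r5<-Add1 // r0:Mul1,r1:81,r2:Add3,r3:9,r4:7,r5:Add1
cycle 10: CDB Add2=0 // r0:Mul1,r1:81,r2:Add3,r3:9,r4:7,r5:Add1
cycle 11: CDB Mul1=567 // r0:567,r1:81,r2:Add3,r3:9,r4:7,r5:Add1
cycle 12: - // r0:567,r1:81,r2:Add3,r3:9,r4:7,r5:Add1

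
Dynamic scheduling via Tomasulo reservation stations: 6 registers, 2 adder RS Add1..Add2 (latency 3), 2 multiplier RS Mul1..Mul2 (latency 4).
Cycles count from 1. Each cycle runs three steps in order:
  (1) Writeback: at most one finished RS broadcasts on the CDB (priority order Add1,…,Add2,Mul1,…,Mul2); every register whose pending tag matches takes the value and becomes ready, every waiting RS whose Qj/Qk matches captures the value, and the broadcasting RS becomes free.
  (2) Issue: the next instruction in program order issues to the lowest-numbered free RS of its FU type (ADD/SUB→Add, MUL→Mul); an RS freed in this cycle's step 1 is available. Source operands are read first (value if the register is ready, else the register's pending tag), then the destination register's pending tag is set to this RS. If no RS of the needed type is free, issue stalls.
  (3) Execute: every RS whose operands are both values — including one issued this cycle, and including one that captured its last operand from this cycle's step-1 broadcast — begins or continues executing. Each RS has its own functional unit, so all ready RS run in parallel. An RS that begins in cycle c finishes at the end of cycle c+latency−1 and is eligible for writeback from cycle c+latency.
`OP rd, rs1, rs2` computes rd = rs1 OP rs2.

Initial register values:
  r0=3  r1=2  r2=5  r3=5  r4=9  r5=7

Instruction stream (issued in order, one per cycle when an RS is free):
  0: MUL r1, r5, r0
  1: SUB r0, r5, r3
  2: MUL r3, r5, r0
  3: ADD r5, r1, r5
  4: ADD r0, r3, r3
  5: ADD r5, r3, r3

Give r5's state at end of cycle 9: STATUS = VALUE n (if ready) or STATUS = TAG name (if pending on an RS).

STATUS = TAG Add2

  c1: issue MUL r1<-Mul1  regs: r0:3,r1:Mul1,r2:5,r3:5,r4:9,r5:7
  c2: issue SUB r0<-Add1  regs: r0:Add1,r1:Mul1,r2:5,r3:5,r4:9,r5:7
  c3: issue MUL r3<-Mul2  regs: r0:Add1,r1:Mul1,r2:5,r3:Mul2,r4:9,r5:7
  c4: issue ADD r5<-Add2  regs: r0:Add1,r1:Mul1,r2:5,r3:Mul2,r4:9,r5:Add2
  c5: CDB Add1=2; issue ADD r0<-Add1  regs: r0:Add1,r1:Mul1,r2:5,r3:Mul2,r4:9,r5:Add2
  c6: CDB Mul1=21; stall  regs: r0:Add1,r1:21,r2:5,r3:Mul2,r4:9,r5:Add2
  c7: stall  regs: r0:Add1,r1:21,r2:5,r3:Mul2,r4:9,r5:Add2
  c8: stall  regs: r0:Add1,r1:21,r2:5,r3:Mul2,r4:9,r5:Add2
  c9: CDB Add2=28; issue ADD r5<-Add2  regs: r0:Add1,r1:21,r2:5,r3:Mul2,r4:9,r5:Add2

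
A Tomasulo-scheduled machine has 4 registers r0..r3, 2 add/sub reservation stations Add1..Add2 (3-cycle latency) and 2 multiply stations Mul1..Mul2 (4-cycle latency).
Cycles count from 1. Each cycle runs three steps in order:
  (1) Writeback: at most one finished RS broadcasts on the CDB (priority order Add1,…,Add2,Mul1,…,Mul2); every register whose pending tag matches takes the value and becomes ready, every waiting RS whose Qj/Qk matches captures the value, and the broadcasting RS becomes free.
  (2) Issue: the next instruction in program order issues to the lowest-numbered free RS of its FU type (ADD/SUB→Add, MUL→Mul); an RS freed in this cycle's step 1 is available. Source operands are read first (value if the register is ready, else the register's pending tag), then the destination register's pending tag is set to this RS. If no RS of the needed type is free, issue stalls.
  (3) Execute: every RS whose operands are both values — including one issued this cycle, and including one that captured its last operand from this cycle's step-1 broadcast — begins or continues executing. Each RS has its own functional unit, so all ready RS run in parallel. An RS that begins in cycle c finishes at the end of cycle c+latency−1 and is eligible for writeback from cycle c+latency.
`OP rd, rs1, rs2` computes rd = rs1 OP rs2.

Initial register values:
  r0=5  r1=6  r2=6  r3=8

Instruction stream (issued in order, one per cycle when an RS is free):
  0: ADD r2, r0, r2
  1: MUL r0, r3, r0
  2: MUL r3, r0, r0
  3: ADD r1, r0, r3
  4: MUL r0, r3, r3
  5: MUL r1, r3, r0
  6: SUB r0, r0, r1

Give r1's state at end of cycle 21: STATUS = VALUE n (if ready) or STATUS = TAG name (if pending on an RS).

STATUS = VALUE 4096000000

cycle 1: issue ADD r2<-Add1 // r0:5,r1:6,r2:Add1,r3:8
cycle 2: issue MUL r0<-Mul1 // r0:Mul1,r1:6,r2:Add1,r3:8
cycle 3: issue MUL r3<-Mul2 // r0:Mul1,r1:6,r2:Add1,r3:Mul2
cycle 4: CDB Add1=11; issue ADD r1<-Add1 // r0:Mul1,r1:Add1,r2:11,r3:Mul2
cycle 5: stall // r0:Mul1,r1:Add1,r2:11,r3:Mul2
cycle 6: CDB Mul1=40; issue MUL r0<-Mul1 // r0:Mul1,r1:Add1,r2:11,r3:Mul2
cycle 7: stall // r0:Mul1,r1:Add1,r2:11,r3:Mul2
cycle 8: stall // r0:Mul1,r1:Add1,r2:11,r3:Mul2
cycle 9: stall // r0:Mul1,r1:Add1,r2:11,r3:Mul2
cycle 10: CDB Mul2=1600; issue MUL r1<-Mul2 // r0:Mul1,r1:Mul2,r2:11,r3:1600
cycle 11: issue SUB r0<-Add2 // r0:Add2,r1:Mul2,r2:11,r3:1600
cycle 12: - // r0:Add2,r1:Mul2,r2:11,r3:1600
cycle 13: CDB Add1=1640 // r0:Add2,r1:Mul2,r2:11,r3:1600
cycle 14: CDB Mul1=2560000 // r0:Add2,r1:Mul2,r2:11,r3:1600
cycle 15: - // r0:Add2,r1:Mul2,r2:11,r3:1600
cycle 16: - // r0:Add2,r1:Mul2,r2:11,r3:1600
cycle 17: - // r0:Add2,r1:Mul2,r2:11,r3:1600
cycle 18: CDB Mul2=4096000000 // r0:Add2,r1:4096000000,r2:11,r3:1600
cycle 19: - // r0:Add2,r1:4096000000,r2:11,r3:1600
cycle 20: - // r0:Add2,r1:4096000000,r2:11,r3:1600
cycle 21: CDB Add2=-4093440000 // r0:-4093440000,r1:4096000000,r2:11,r3:1600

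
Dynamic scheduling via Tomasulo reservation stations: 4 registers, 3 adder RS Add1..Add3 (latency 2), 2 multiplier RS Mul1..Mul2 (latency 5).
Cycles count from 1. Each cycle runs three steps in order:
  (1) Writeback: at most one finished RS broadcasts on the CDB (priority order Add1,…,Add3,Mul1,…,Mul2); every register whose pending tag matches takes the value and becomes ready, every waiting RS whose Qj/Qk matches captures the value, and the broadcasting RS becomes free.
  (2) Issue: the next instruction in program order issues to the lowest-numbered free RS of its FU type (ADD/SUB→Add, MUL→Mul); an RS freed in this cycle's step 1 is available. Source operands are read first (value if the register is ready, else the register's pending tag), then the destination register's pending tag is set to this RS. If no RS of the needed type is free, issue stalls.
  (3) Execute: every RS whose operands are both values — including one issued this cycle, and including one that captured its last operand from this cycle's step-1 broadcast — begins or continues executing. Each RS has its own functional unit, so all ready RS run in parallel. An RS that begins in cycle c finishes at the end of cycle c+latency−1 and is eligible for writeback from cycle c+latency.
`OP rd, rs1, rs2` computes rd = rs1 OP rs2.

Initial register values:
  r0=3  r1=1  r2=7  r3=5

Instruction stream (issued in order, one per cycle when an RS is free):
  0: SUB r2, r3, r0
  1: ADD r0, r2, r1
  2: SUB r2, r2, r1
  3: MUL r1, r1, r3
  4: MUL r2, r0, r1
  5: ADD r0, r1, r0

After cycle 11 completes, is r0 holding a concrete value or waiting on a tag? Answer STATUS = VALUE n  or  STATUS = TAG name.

STATUS = VALUE 8

c1: issue SUB r2<-Add1 | r0:3,r1:1,r2:Add1,r3:5
c2: issue ADD r0<-Add2 | r0:Add2,r1:1,r2:Add1,r3:5
c3: CDB Add1=2; issue SUB r2<-Add1 | r0:Add2,r1:1,r2:Add1,r3:5
c4: issue MUL r1<-Mul1 | r0:Add2,r1:Mul1,r2:Add1,r3:5
c5: CDB Add1=1; issue MUL r2<-Mul2 | r0:Add2,r1:Mul1,r2:Mul2,r3:5
c6: CDB Add2=3; issue ADD r0<-Add1 | r0:Add1,r1:Mul1,r2:Mul2,r3:5
c7: - | r0:Add1,r1:Mul1,r2:Mul2,r3:5
c8: - | r0:Add1,r1:Mul1,r2:Mul2,r3:5
c9: CDB Mul1=5 | r0:Add1,r1:5,r2:Mul2,r3:5
c10: - | r0:Add1,r1:5,r2:Mul2,r3:5
c11: CDB Add1=8 | r0:8,r1:5,r2:Mul2,r3:5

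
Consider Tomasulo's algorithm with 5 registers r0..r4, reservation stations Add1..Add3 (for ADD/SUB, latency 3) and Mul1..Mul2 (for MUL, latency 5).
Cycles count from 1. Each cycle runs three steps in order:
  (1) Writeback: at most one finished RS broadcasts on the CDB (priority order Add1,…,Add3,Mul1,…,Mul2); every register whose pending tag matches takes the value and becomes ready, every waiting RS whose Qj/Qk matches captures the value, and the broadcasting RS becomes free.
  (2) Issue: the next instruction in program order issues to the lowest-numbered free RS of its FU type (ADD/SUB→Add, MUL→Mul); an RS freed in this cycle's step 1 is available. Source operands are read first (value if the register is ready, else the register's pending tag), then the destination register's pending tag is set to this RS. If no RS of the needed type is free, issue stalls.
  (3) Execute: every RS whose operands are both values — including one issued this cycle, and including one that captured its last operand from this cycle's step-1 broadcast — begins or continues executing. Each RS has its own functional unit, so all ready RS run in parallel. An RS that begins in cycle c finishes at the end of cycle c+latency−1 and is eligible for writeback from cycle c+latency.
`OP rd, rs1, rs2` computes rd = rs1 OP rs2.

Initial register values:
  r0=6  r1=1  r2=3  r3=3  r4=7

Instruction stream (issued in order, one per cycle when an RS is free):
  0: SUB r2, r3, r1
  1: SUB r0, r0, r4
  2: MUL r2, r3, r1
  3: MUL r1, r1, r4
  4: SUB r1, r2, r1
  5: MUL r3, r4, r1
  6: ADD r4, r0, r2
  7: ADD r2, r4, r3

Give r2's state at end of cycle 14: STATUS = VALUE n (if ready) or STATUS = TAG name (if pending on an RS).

STATUS = TAG Add3

  c1: issue SUB r2<-Add1  regs: r0:6,r1:1,r2:Add1,r3:3,r4:7
  c2: issue SUB r0<-Add2  regs: r0:Add2,r1:1,r2:Add1,r3:3,r4:7
  c3: issue MUL r2<-Mul1  regs: r0:Add2,r1:1,r2:Mul1,r3:3,r4:7
  c4: CDB Add1=2; issue MUL r1<-Mul2  regs: r0:Add2,r1:Mul2,r2:Mul1,r3:3,r4:7
  c5: CDB Add2=-1; issue SUB r1<-Add1  regs: r0:-1,r1:Add1,r2:Mul1,r3:3,r4:7
  c6: stall  regs: r0:-1,r1:Add1,r2:Mul1,r3:3,r4:7
  c7: stall  regs: r0:-1,r1:Add1,r2:Mul1,r3:3,r4:7
  c8: CDB Mul1=3; issue MUL r3<-Mul1  regs: r0:-1,r1:Add1,r2:3,r3:Mul1,r4:7
  c9: CDB Mul2=7; issue ADD r4<-Add2  regs: r0:-1,r1:Add1,r2:3,r3:Mul1,r4:Add2
  c10: issue ADD r2<-Add3  regs: r0:-1,r1:Add1,r2:Add3,r3:Mul1,r4:Add2
  c11: -  regs: r0:-1,r1:Add1,r2:Add3,r3:Mul1,r4:Add2
  c12: CDB Add1=-4  regs: r0:-1,r1:-4,r2:Add3,r3:Mul1,r4:Add2
  c13: CDB Add2=2  regs: r0:-1,r1:-4,r2:Add3,r3:Mul1,r4:2
  c14: -  regs: r0:-1,r1:-4,r2:Add3,r3:Mul1,r4:2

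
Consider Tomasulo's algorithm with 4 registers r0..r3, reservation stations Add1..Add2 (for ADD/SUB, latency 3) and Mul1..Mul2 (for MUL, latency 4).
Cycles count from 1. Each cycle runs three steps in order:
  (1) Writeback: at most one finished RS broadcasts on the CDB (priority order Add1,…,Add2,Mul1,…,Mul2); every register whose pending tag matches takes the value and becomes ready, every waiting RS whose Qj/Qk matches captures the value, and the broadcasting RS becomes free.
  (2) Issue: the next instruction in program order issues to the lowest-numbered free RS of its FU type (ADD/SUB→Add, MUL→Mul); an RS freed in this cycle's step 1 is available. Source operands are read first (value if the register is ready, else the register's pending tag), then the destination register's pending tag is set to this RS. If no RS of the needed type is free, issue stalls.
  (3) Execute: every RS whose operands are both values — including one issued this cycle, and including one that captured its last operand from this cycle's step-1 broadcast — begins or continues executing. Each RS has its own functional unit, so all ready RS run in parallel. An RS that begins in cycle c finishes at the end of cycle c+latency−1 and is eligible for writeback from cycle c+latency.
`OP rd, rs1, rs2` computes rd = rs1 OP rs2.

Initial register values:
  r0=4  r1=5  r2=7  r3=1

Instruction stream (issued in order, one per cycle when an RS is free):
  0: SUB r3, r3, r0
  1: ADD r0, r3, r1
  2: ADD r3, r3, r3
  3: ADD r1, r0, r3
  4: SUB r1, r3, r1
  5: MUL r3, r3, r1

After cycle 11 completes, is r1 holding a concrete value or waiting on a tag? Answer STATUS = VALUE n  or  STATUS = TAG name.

STATUS = TAG Add2

  c1: issue SUB r3<-Add1  regs: r0:4,r1:5,r2:7,r3:Add1
  c2: issue ADD r0<-Add2  regs: r0:Add2,r1:5,r2:7,r3:Add1
  c3: stall  regs: r0:Add2,r1:5,r2:7,r3:Add1
  c4: CDB Add1=-3; issue ADD r3<-Add1  regs: r0:Add2,r1:5,r2:7,r3:Add1
  c5: stall  regs: r0:Add2,r1:5,r2:7,r3:Add1
  c6: stall  regs: r0:Add2,r1:5,r2:7,r3:Add1
  c7: CDB Add1=-6; issue ADD r1<-Add1  regs: r0:Add2,r1:Add1,r2:7,r3:-6
  c8: CDB Add2=2; issue SUB r1<-Add2  regs: r0:2,r1:Add2,r2:7,r3:-6
  c9: issue MUL r3<-Mul1  regs: r0:2,r1:Add2,r2:7,r3:Mul1
  c10: -  regs: r0:2,r1:Add2,r2:7,r3:Mul1
  c11: CDB Add1=-4  regs: r0:2,r1:Add2,r2:7,r3:Mul1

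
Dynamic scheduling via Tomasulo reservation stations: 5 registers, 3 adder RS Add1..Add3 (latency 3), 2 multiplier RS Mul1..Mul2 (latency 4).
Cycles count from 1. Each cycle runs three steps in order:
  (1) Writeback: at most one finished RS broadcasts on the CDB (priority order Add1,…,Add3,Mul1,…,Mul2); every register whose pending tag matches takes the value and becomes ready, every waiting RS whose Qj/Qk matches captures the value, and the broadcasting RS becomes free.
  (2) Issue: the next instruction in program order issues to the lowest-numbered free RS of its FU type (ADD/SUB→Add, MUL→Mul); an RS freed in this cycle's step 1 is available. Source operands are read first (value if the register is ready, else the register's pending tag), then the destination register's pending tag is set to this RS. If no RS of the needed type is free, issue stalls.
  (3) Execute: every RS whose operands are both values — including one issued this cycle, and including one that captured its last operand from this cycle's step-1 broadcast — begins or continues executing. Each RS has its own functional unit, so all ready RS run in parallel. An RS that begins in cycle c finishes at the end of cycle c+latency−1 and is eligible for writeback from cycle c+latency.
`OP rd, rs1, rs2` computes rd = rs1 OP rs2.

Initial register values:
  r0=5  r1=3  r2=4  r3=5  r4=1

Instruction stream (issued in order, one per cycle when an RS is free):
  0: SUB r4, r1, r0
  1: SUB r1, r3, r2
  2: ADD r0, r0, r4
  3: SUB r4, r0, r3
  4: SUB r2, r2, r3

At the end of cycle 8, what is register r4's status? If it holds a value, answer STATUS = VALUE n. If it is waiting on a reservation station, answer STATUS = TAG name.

  c1: issue SUB r4<-Add1  regs: r0:5,r1:3,r2:4,r3:5,r4:Add1
  c2: issue SUB r1<-Add2  regs: r0:5,r1:Add2,r2:4,r3:5,r4:Add1
  c3: issue ADD r0<-Add3  regs: r0:Add3,r1:Add2,r2:4,r3:5,r4:Add1
  c4: CDB Add1=-2; issue SUB r4<-Add1  regs: r0:Add3,r1:Add2,r2:4,r3:5,r4:Add1
  c5: CDB Add2=1; issue SUB r2<-Add2  regs: r0:Add3,r1:1,r2:Add2,r3:5,r4:Add1
  c6: -  regs: r0:Add3,r1:1,r2:Add2,r3:5,r4:Add1
  c7: CDB Add3=3  regs: r0:3,r1:1,r2:Add2,r3:5,r4:Add1
  c8: CDB Add2=-1  regs: r0:3,r1:1,r2:-1,r3:5,r4:Add1

STATUS = TAG Add1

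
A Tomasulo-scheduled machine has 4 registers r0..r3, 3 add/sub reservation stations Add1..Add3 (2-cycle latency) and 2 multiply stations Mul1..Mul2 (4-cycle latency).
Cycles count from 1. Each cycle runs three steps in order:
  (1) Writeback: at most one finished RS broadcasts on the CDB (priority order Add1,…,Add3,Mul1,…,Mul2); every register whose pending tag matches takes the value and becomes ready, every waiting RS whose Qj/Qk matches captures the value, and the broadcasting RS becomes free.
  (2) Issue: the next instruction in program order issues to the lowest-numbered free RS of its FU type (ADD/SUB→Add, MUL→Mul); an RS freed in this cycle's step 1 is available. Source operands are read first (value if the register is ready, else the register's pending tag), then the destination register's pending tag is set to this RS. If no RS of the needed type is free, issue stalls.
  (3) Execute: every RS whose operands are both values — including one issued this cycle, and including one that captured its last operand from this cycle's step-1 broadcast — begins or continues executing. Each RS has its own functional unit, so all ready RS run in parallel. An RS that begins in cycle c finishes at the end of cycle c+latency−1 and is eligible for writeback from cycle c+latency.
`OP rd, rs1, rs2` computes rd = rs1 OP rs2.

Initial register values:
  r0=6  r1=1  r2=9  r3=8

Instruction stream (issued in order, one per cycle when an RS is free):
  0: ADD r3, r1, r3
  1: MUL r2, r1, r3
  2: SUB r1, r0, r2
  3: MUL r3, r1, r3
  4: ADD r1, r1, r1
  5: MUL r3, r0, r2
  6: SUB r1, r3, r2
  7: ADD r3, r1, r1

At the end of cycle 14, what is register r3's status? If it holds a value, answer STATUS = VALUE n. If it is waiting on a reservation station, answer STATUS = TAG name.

c1: issue ADD r3<-Add1 | r0:6,r1:1,r2:9,r3:Add1
c2: issue MUL r2<-Mul1 | r0:6,r1:1,r2:Mul1,r3:Add1
c3: CDB Add1=9; issue SUB r1<-Add1 | r0:6,r1:Add1,r2:Mul1,r3:9
c4: issue MUL r3<-Mul2 | r0:6,r1:Add1,r2:Mul1,r3:Mul2
c5: issue ADD r1<-Add2 | r0:6,r1:Add2,r2:Mul1,r3:Mul2
c6: stall | r0:6,r1:Add2,r2:Mul1,r3:Mul2
c7: CDB Mul1=9; issue MUL r3<-Mul1 | r0:6,r1:Add2,r2:9,r3:Mul1
c8: issue SUB r1<-Add3 | r0:6,r1:Add3,r2:9,r3:Mul1
c9: CDB Add1=-3; issue ADD r3<-Add1 | r0:6,r1:Add3,r2:9,r3:Add1
c10: - | r0:6,r1:Add3,r2:9,r3:Add1
c11: CDB Add2=-6 | r0:6,r1:Add3,r2:9,r3:Add1
c12: CDB Mul1=54 | r0:6,r1:Add3,r2:9,r3:Add1
c13: CDB Mul2=-27 | r0:6,r1:Add3,r2:9,r3:Add1
c14: CDB Add3=45 | r0:6,r1:45,r2:9,r3:Add1

STATUS = TAG Add1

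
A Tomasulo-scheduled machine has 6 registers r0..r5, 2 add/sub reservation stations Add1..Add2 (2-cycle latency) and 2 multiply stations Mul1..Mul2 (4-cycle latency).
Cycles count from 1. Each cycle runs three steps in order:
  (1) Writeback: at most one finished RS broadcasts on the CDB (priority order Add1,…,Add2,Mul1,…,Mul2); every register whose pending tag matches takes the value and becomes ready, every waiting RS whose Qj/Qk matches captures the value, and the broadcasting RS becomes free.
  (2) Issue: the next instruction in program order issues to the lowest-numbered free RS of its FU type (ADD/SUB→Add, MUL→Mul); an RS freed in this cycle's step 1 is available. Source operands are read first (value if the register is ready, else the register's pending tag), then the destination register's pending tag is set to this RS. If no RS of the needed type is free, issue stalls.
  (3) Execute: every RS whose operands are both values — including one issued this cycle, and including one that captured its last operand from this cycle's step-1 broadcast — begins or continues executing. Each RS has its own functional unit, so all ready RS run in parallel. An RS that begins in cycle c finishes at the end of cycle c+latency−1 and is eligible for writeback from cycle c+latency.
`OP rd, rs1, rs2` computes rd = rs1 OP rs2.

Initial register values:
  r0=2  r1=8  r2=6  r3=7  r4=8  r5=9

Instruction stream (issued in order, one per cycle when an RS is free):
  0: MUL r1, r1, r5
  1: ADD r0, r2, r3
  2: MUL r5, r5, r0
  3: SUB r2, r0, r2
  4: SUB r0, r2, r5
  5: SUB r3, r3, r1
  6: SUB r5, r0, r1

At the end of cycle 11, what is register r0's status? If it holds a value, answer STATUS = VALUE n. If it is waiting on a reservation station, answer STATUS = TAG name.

STATUS = VALUE -110

  c1: issue MUL r1<-Mul1  regs: r0:2,r1:Mul1,r2:6,r3:7,r4:8,r5:9
  c2: issue ADD r0<-Add1  regs: r0:Add1,r1:Mul1,r2:6,r3:7,r4:8,r5:9
  c3: issue MUL r5<-Mul2  regs: r0:Add1,r1:Mul1,r2:6,r3:7,r4:8,r5:Mul2
  c4: CDB Add1=13; issue SUB r2<-Add1  regs: r0:13,r1:Mul1,r2:Add1,r3:7,r4:8,r5:Mul2
  c5: CDB Mul1=72; issue SUB r0<-Add2  regs: r0:Add2,r1:72,r2:Add1,r3:7,r4:8,r5:Mul2
  c6: CDB Add1=7; issue SUB r3<-Add1  regs: r0:Add2,r1:72,r2:7,r3:Add1,r4:8,r5:Mul2
  c7: stall  regs: r0:Add2,r1:72,r2:7,r3:Add1,r4:8,r5:Mul2
  c8: CDB Add1=-65; issue SUB r5<-Add1  regs: r0:Add2,r1:72,r2:7,r3:-65,r4:8,r5:Add1
  c9: CDB Mul2=117  regs: r0:Add2,r1:72,r2:7,r3:-65,r4:8,r5:Add1
  c10: -  regs: r0:Add2,r1:72,r2:7,r3:-65,r4:8,r5:Add1
  c11: CDB Add2=-110  regs: r0:-110,r1:72,r2:7,r3:-65,r4:8,r5:Add1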